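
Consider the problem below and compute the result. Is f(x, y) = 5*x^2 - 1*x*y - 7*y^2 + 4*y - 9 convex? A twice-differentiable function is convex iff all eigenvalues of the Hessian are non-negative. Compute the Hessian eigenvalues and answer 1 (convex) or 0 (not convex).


The Hessian of f(x,y) = 5*x^2 - 1*x*y - 7*y^2 + 4*y - 9 is:
H = [[10, -1], [-1, -14]]
Trace = 10 - 14 = -4
Determinant = 10*-14 - (-1)^2 = -141
Discriminant = (-4)^2 - 4*-141 = 580.0
Eigenvalues: lambda_1 = -14.0416, lambda_2 = 10.0416
The function is not convex.

0


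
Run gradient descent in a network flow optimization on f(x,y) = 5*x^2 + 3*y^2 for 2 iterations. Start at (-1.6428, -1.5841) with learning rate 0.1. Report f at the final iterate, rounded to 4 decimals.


Gradient descent on f(x,y) = 5*x^2 + 3*y^2.
Starting point: (-1.6428, -1.5841), alpha = 0.1
Step 1: grad_x = 2*5*-1.6428 = -16.428, grad_y = 2*3*-1.5841 = -9.5046
  x_1 = -1.6428 - 0.1*-16.428 = 0.0
  y_1 = -1.5841 - 0.1*-9.5046 = -0.6336
Step 2: grad_x = 2*5*0.0 = 0.0, grad_y = 2*3*-0.6336 = -3.8018
  x_2 = 0.0 - 0.1*0.0 = 0.0
  y_2 = -0.6336 - 0.1*-3.8018 = -0.2535
f(0.0, -0.2535) = 5*0.0^2 + 3*(-0.2535)^2 = 0.1927


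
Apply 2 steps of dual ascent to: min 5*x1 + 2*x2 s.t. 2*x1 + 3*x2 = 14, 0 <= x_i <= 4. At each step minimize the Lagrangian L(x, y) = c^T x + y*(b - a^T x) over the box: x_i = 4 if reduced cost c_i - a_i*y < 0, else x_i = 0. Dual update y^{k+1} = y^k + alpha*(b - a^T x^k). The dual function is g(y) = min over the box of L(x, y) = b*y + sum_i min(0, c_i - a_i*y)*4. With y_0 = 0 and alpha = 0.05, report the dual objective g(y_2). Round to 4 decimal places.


Dual ascent for LP: min 5*x1 + 2*x2, 2*x1 + 3*x2 = 14, 0 <= x_i <= 4
Step 1: y^k = 0.0, reduced costs: (5.0, 2.0)
  x^k = (0.0, 0.0), subgradient = b - a^T x = 14.0
  y^{k+1} = 0.0 + 0.05*14.0 = 0.7
Step 2: y^k = 0.7, reduced costs: (3.6, -0.1)
  x^k = (0.0, 4.0), subgradient = b - a^T x = 2.0
  y^{k+1} = 0.7 + 0.05*2.0 = 0.8
Dual objective at y_2 = 0.8: reduced costs (3.4, -0.4), box minimizer x = (0.0, 4.0)
g(y_2) = b*y + (c1 - a1*y)*x1 + (c2 - a2*y)*x2 = 14*0.8 + 3.4*0.0 + (-0.4)*4.0 = 11.2 + 0.0 - 1.6 = 9.6


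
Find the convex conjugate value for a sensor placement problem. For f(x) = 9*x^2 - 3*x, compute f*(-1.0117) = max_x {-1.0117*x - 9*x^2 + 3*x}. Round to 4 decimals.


f*(y) = sup_x {y*x - a*x^2 - b*x} = sup_x {(y-b)*x - a*x^2}
FOC: (y - b) - 2a*x = 0 => x* = (y - b)/(2a)
x* = (-1.0117 + 3)/(2*9) = 0.1105
f*(-1.0117) = (y-b)^2/(4a) = (-1.0117 + 3)^2/(4*9)
= 3.9533/36 = 0.1098


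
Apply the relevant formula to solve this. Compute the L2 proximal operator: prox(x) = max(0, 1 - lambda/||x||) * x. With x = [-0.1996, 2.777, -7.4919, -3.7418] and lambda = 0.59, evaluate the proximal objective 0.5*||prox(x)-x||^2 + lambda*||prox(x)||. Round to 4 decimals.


Step 1: Compute ||x||.
||x|| = 8.825
Step 2: Compute scaling factor.
scale = max(0, 1 - 0.59/8.825) = 0.9331
Step 3: prox(x) = [-0.1863, 2.5913, -6.991, -3.4916]
||prox(x)|| = 8.235
Step 4: Proximal objective.
0.5*||prox-x||^2 = 0.1741
lambda*||prox|| = 4.8587
Total = 5.0327


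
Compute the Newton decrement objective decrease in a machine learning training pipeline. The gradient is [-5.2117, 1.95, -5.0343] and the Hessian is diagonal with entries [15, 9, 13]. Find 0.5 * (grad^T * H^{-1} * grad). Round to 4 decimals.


Step 1: H is diagonal, so H^(-1) * g = [-0.3474, 0.2167, -0.3873].
Step 2: g^T H^(-1) g = sum_i g_i^2 / H_ii
  = (-5.2117)^2/15 + (1.95)^2/9 + (-5.0343)^2/13
  = 1.8108 + 0.4225 + 1.9496 = 4.1828
Step 3: Objective decrease = 0.5 * g^T H^(-1) g = 2.0914


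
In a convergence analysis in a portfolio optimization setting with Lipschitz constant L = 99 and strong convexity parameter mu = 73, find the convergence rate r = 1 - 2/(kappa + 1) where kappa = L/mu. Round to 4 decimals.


Step 1: Compute the condition number.
kappa = L/mu = 99/73 = 1.3562
Step 2: Compute the convergence rate.
r = 1 - 2/(kappa + 1) = 1 - 2*mu/(L + mu) = (L - mu)/(L + mu) = 26/172 = 0.1512


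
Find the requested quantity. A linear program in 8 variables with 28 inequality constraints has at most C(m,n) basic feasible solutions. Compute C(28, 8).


Each vertex corresponds to some choice of n active constraints out of m, so the number of vertices is at most C(m, n) = m! / (n!(m-n)!).
m = 28, n = 8
Numerator: 28 * 27 * 26 * 25 * 24 * 23 * 22 * 21
Denominator: 8! = 40320
C(28, 8) = 3108105


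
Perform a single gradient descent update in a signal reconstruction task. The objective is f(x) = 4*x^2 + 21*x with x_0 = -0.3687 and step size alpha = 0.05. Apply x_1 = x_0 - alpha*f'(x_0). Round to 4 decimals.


We compute the gradient at x_0 and apply the update.
f'(x) = 8*x + 21
f'(-0.3687) = 8*-0.3687 + 21 = 18.0504
x_1 = -0.3687 - 0.05*18.0504 = -1.2712


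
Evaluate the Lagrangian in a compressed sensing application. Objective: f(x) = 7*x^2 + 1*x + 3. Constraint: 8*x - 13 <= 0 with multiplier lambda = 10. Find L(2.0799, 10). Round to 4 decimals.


Step 1: Evaluate f(x).
f(2.0799) = 7*2.0799^2 + 1*2.0799 + 3 = 35.3618
Step 2: Evaluate g(x).
g(2.0799) = 8*2.0799 - 13 = 3.6392
Step 3: Compute Lagrangian.
L = 35.3618 + 10*3.6392 = 71.7538


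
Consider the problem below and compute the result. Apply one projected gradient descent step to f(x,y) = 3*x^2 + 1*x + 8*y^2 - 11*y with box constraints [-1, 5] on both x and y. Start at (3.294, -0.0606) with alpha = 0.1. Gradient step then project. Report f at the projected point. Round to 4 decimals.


Step 1: Compute gradient at (3.294, -0.0606).
grad_x = 2*3*3.294 + 1 = 20.764
grad_y = 2*8*-0.0606 - 11 = -11.9696
Step 2: Gradient step.
x_raw = 3.294 - 0.1*20.764 = 1.2176
y_raw = -0.0606 - 0.1*-11.9696 = 1.1364
Step 3: Project onto [-1, 5].
x_proj = clip(1.2176) = 1.2176
y_proj = clip(1.1364) = 1.1364
Step 4: Evaluate f.
f(1.2176, 1.1364) = 3.4958


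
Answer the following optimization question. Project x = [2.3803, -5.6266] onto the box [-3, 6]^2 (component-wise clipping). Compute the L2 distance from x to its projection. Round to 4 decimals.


Project each component onto [-3, 6].
clip(2.3803) = 2.3803, clip(-5.6266) = -3.0
Projection = [2.3803, -3.0]
Squared diffs: [0.0, 6.899]
Distance = sqrt(6.899) = 2.6266


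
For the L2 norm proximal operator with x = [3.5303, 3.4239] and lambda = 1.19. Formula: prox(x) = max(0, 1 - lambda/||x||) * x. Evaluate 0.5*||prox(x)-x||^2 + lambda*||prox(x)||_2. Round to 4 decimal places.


Step 1: Compute ||x||.
||x|| = 4.9179
Step 2: Compute scaling factor.
scale = max(0, 1 - 1.19/4.9179) = 0.758
Step 3: prox(x) = [2.6761, 2.5954]
||prox(x)|| = 3.7279
Step 4: Proximal objective.
0.5*||prox-x||^2 = 0.7081
lambda*||prox|| = 4.4362
Total = 5.1443


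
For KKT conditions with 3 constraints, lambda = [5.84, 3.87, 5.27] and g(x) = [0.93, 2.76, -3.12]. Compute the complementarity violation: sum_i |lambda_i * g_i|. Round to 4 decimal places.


KKT complementary slackness check:
lambda_1 * g_1 = 5.84 * 0.93 = 5.4312
lambda_2 * g_2 = 3.87 * 2.76 = 10.6812
lambda_3 * g_3 = 5.27 * -3.12 = -16.4424
Total violation = 5.4312 + 10.6812 + 16.4424 = 32.5548


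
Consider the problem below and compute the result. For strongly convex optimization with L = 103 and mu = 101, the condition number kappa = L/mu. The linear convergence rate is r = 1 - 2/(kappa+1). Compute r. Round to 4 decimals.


Step 1: Compute the condition number.
kappa = L/mu = 103/101 = 1.0198
Step 2: Compute the convergence rate.
r = 1 - 2/(kappa + 1) = 1 - 2*mu/(L + mu) = (L - mu)/(L + mu) = 2/204 = 0.0098


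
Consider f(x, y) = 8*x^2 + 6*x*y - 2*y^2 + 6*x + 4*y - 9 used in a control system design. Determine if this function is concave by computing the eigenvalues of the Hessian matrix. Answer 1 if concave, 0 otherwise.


The Hessian of f(x,y) = 8*x^2 + 6*x*y - 2*y^2 + 6*x + 4*y - 9 is:
H = [[16, 6], [6, -4]]
Trace = 16 - 4 = 12
Determinant = 16*-4 - (6)^2 = -100
Discriminant = (12)^2 - 4*-100 = 544.0
Eigenvalues: lambda_1 = -5.6619, lambda_2 = 17.6619
The function is not concave.

0


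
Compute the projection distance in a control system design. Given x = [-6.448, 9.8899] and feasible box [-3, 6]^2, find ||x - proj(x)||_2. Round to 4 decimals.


Project each component onto [-3, 6].
clip(-6.448) = -3.0, clip(9.8899) = 6.0
Projection = [-3.0, 6.0]
Squared diffs: [11.8887, 15.1313]
Distance = sqrt(27.02) = 5.1981


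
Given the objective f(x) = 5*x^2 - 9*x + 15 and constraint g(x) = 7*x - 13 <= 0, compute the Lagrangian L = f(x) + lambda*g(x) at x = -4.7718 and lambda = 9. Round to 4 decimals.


Step 1: Evaluate f(x).
f(-4.7718) = 5*(-4.7718)^2 - 9*(-4.7718) + 15 = 171.7966
Step 2: Evaluate g(x).
g(-4.7718) = 7*-4.7718 - 13 = -46.4026
Step 3: Compute Lagrangian.
L = 171.7966 + 9*-46.4026 = -245.8268


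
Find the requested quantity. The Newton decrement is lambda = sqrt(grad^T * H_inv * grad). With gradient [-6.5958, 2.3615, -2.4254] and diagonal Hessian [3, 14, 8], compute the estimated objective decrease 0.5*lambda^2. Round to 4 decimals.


Step 1: H is diagonal, so H^(-1) * g = [-2.1986, 0.1687, -0.3032].
Step 2: g^T H^(-1) g = sum_i g_i^2 / H_ii
  = (-6.5958)^2/3 + (2.3615)^2/14 + (-2.4254)^2/8
  = 14.5015 + 0.3983 + 0.7353 = 15.6352
Step 3: Objective decrease = 0.5 * g^T H^(-1) g = 7.8176


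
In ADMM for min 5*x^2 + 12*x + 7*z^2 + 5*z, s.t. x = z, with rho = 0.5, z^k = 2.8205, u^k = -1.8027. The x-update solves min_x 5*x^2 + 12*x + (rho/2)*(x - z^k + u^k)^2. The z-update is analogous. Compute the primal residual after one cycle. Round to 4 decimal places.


ADMM iteration with rho = 0.5, z^k = 2.8205, u^k = -1.8027
Step 1: x-update.
Minimize 5*x^2 + 12*x + (0.5/2)*(x - 2.8205 - 1.8027)^2
FOC: (2*5 + 0.5)*x = -12 + 0.5*(2.8205 + 1.8027)
x^{k+1} = -0.9227
Step 2: z-update.
Minimize 7*z^2 + 5*z + (0.5/2)*(-0.9227 - z - 1.8027)^2
FOC: (2*7 + 0.5)*z = -5 + 0.5*(-0.9227 - 1.8027)
z^{k+1} = -0.4388
Step 3: u-update.
u^{k+1} = -1.8027 - 0.9227 + 0.4388 = -2.2866
Step 4: Primal residual = |-0.9227 + 0.4388| = 0.4839


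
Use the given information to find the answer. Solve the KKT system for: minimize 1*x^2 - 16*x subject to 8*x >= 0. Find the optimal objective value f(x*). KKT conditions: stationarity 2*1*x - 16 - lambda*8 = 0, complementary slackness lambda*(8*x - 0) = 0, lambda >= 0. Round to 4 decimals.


Step 1: Try lambda = 0 (constraint inactive).
Stationarity: 2*1*x - 16 = 0
x* = 16/(2*1) = 8.0
Check constraint: 8*8.0 = 64.0 >= 0 -- satisfied.
Step 2: Compute optimal value.
f(x*) = 1*8.0^2 - 16*8.0 = -64.0


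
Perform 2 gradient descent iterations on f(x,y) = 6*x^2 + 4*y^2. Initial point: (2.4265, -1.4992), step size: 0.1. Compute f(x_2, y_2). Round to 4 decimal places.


Gradient descent on f(x,y) = 6*x^2 + 4*y^2.
Starting point: (2.4265, -1.4992), alpha = 0.1
Step 1: grad_x = 2*6*2.4265 = 29.118, grad_y = 2*4*-1.4992 = -11.9936
  x_1 = 2.4265 - 0.1*29.118 = -0.4853
  y_1 = -1.4992 - 0.1*-11.9936 = -0.2998
Step 2: grad_x = 2*6*-0.4853 = -5.8236, grad_y = 2*4*-0.2998 = -2.3987
  x_2 = -0.4853 - 0.1*-5.8236 = 0.0971
  y_2 = -0.2998 - 0.1*-2.3987 = -0.06
f(0.0971, -0.06) = 6*0.0971^2 + 4*(-0.06)^2 = 0.0709


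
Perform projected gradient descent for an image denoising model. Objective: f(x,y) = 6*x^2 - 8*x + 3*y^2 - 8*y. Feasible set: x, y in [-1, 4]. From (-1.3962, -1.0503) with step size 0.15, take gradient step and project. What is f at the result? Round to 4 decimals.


Step 1: Compute gradient at (-1.3962, -1.0503).
grad_x = 2*6*-1.3962 - 8 = -24.7544
grad_y = 2*3*-1.0503 - 8 = -14.3018
Step 2: Gradient step.
x_raw = -1.3962 - 0.15*-24.7544 = 2.317
y_raw = -1.0503 - 0.15*-14.3018 = 1.095
Step 3: Project onto [-1, 4].
x_proj = clip(2.317) = 2.317
y_proj = clip(1.095) = 1.095
Step 4: Evaluate f.
f(2.317, 1.095) = 8.5113


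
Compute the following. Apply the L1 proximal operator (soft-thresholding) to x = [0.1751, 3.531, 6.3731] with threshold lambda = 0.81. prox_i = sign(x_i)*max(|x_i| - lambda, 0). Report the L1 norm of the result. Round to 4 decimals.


Soft-thresholding with lambda = 0.81:
prox(0.1751) = sign(0.1751)*max(|0.1751| - 0.81, 0) = 0.0
prox(3.531) = sign(3.531)*max(|3.531| - 0.81, 0) = 2.721
prox(6.3731) = sign(6.3731)*max(|6.3731| - 0.81, 0) = 5.5631
prox(x) = [0.0, 2.721, 5.5631]
||prox(x)||_1 = 0.0 + 2.721 + 5.5631 = 8.2841


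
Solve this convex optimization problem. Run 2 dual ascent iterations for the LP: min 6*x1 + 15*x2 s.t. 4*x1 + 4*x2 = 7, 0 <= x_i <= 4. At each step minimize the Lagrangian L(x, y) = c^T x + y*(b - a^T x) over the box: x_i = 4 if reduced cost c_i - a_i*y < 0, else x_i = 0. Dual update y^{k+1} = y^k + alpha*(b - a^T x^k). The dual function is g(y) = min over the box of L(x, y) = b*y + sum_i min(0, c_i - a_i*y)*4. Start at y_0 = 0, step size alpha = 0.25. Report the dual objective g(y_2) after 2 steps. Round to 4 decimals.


Dual ascent for LP: min 6*x1 + 15*x2, 4*x1 + 4*x2 = 7, 0 <= x_i <= 4
Step 1: y^k = 0.0, reduced costs: (6.0, 15.0)
  x^k = (0.0, 0.0), subgradient = b - a^T x = 7.0
  y^{k+1} = 0.0 + 0.25*7.0 = 1.75
Step 2: y^k = 1.75, reduced costs: (-1.0, 8.0)
  x^k = (4.0, 0.0), subgradient = b - a^T x = -9.0
  y^{k+1} = 1.75 + 0.25*-9.0 = -0.5
Dual objective at y_2 = -0.5: reduced costs (8.0, 17.0), box minimizer x = (0.0, 0.0)
g(y_2) = b*y + (c1 - a1*y)*x1 + (c2 - a2*y)*x2 = 7*(-0.5) + 8.0*0.0 + 17.0*0.0 = -3.5 + 0.0 + 0.0 = -3.5


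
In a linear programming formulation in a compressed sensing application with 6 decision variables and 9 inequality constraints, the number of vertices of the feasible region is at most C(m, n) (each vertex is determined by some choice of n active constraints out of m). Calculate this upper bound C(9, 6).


Each vertex corresponds to some choice of n active constraints out of m, so the number of vertices is at most C(m, n) = m! / (n!(m-n)!).
m = 9, n = 6
Numerator: 9 * 8 * 7 * 6 * 5 * 4
Denominator: 6! = 720
C(9, 6) = 84


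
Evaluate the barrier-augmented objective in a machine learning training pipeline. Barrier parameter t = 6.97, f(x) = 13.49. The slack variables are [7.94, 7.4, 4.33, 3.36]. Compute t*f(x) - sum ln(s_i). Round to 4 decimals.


Step 1: Compute log-barrier.
ln values: [2.0719, 2.0015, 1.4656, 1.2119]
phi = -(2.0719 + 2.0015 + 1.4656 + 1.2119) = -6.7509
Step 2: Compute augmented objective.
t*f(x) = 6.97*13.49 = 94.0253
Total = 94.0253 - 6.7509 = 87.2744


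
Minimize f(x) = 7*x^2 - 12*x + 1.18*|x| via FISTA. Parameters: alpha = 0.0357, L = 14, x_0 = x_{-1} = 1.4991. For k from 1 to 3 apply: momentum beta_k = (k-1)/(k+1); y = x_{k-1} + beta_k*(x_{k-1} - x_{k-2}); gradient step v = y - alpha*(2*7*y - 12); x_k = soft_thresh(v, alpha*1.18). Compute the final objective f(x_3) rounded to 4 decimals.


FISTA on f(x) = 7*x^2 - 12*x + 1.18*|x|
L = 14, alpha = 0.0357
Iteration 1: beta = 0.0, y = 1.4991 + 0.0*(1.4991 - 1.4991) = 1.4991
  grad(y) = 8.9874, v = y - alpha*grad = 1.1782
  prox(v) = soft_thresh(1.1782, 0.0421) = 1.1361
Iteration 2: beta = 0.3333, y = 1.1361 + 0.3333*(1.1361 - 1.4991) = 1.0151
  grad(y) = 2.2118, v = y - alpha*grad = 0.9362
  prox(v) = soft_thresh(0.9362, 0.0421) = 0.894
Iteration 3: beta = 0.5, y = 0.894 + 0.5*(0.894 - 1.1361) = 0.773
  grad(y) = -1.178, v = y - alpha*grad = 0.8151
  prox(v) = soft_thresh(0.8151, 0.0421) = 0.7729
f(x_3) = 7*0.7729^2 - 12*0.7729 + 1.18*|0.7729| = -4.1812


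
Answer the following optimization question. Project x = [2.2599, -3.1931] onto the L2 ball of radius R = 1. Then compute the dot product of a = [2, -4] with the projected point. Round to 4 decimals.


Step 1: Compute ||x|| (intermediates to 6 decimals).
||x|| = sqrt(2.2599^2 + (-3.1931)^2) = 3.911909
Step 2: Project.
Since ||x|| > R, scale = R/||x|| = 1/3.911909 = 0.25563, proj(x) = scale * x
proj(x) = [0.577698, -0.816252]
Step 3: Dot product.
a^T * proj(x) = 2*0.577698 - 4*(-0.816252) = 4.4204


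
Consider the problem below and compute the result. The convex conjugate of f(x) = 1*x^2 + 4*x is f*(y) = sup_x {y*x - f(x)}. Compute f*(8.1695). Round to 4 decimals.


f*(y) = sup_x {y*x - a*x^2 - b*x} = sup_x {(y-b)*x - a*x^2}
FOC: (y - b) - 2a*x = 0 => x* = (y - b)/(2a)
x* = (8.1695 - 4)/(2*1) = 2.0848
f*(8.1695) = (y-b)^2/(4a) = (8.1695 - 4)^2/(4*1)
= 17.3847/4 = 4.3462


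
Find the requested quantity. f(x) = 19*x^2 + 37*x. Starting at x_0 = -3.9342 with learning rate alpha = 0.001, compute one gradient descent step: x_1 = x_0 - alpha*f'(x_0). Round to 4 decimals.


We compute the gradient at x_0 and apply the update.
f'(x) = 38*x + 37
f'(-3.9342) = 38*-3.9342 + 37 = -112.4996
x_1 = -3.9342 - 0.001*-112.4996 = -3.8217


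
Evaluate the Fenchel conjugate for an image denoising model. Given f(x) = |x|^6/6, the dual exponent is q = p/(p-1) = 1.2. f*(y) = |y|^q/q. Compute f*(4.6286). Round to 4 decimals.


The conjugate exponent q satisfies 1/p + 1/q = 1.
p = 6, so q = 6/(6 - 1) = 1.2
|y|^q = 4.6286^1.2 = 6.2884
f*(4.6286) = 6.2884 / 1.2 = 5.2403


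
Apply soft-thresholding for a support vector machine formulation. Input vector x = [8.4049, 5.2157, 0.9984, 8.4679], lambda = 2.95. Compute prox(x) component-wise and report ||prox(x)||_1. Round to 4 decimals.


Soft-thresholding with lambda = 2.95:
prox(8.4049) = sign(8.4049)*max(|8.4049| - 2.95, 0) = 5.4549
prox(5.2157) = sign(5.2157)*max(|5.2157| - 2.95, 0) = 2.2657
prox(0.9984) = sign(0.9984)*max(|0.9984| - 2.95, 0) = 0.0
prox(8.4679) = sign(8.4679)*max(|8.4679| - 2.95, 0) = 5.5179
prox(x) = [5.4549, 2.2657, 0.0, 5.5179]
||prox(x)||_1 = 5.4549 + 2.2657 + 0.0 + 5.5179 = 13.2385


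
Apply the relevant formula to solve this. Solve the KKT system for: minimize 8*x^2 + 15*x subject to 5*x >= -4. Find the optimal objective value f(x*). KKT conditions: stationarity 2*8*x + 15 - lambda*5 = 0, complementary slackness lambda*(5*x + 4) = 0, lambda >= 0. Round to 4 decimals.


Step 1: Try lambda = 0 (constraint inactive).
x_unc = -15/(2*8) = -0.9375
Check: 5*-0.9375 = -4.6875 < -4 -- violated!
Step 2: Constraint must be active: 5*x = -4
x* = -4/5 = -0.8
lambda = (2*8*(-0.8) + 15)/5 = 0.44
Step 3: Compute optimal value.
f(x*) = 8*(-0.8)^2 + 15*(-0.8) = -6.88


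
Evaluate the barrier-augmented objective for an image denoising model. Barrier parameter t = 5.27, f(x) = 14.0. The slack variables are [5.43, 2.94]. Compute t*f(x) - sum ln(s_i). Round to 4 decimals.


Step 1: Compute log-barrier.
ln values: [1.6919, 1.0784]
phi = -(1.6919 + 1.0784) = -2.7703
Step 2: Compute augmented objective.
t*f(x) = 5.27*14.0 = 73.78
Total = 73.78 - 2.7703 = 71.0097


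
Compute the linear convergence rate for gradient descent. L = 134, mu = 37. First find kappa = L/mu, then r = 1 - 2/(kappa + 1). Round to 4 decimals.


Step 1: Compute the condition number.
kappa = L/mu = 134/37 = 3.6216
Step 2: Compute the convergence rate.
r = 1 - 2/(kappa + 1) = 1 - 2*mu/(L + mu) = (L - mu)/(L + mu) = 97/171 = 0.5673


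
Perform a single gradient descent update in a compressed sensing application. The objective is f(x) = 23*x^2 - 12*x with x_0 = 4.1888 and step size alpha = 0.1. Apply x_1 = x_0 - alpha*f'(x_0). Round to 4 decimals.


We compute the gradient at x_0 and apply the update.
f'(x) = 46*x - 12
f'(4.1888) = 46*4.1888 - 12 = 180.6848
x_1 = 4.1888 - 0.1*180.6848 = -13.8797


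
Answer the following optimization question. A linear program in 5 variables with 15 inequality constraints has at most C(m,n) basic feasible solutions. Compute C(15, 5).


Each vertex corresponds to some choice of n active constraints out of m, so the number of vertices is at most C(m, n) = m! / (n!(m-n)!).
m = 15, n = 5
Numerator: 15 * 14 * 13 * 12 * 11
Denominator: 5! = 120
C(15, 5) = 3003


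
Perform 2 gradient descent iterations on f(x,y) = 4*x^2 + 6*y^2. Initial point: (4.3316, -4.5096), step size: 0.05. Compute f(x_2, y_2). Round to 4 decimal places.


Gradient descent on f(x,y) = 4*x^2 + 6*y^2.
Starting point: (4.3316, -4.5096), alpha = 0.05
Step 1: grad_x = 2*4*4.3316 = 34.6528, grad_y = 2*6*-4.5096 = -54.1152
  x_1 = 4.3316 - 0.05*34.6528 = 2.599
  y_1 = -4.5096 - 0.05*-54.1152 = -1.8038
Step 2: grad_x = 2*4*2.599 = 20.7917, grad_y = 2*6*-1.8038 = -21.6461
  x_2 = 2.599 - 0.05*20.7917 = 1.5594
  y_2 = -1.8038 - 0.05*-21.6461 = -0.7215
f(1.5594, -0.7215) = 4*1.5594^2 + 6*(-0.7215)^2 = 12.8503


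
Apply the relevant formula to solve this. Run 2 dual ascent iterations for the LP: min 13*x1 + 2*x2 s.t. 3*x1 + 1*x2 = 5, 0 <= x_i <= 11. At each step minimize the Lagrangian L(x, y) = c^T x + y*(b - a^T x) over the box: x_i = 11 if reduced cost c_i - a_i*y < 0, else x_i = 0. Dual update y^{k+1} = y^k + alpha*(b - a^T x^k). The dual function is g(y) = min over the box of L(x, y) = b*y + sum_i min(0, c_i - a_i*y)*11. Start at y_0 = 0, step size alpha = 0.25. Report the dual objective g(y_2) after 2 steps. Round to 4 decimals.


Dual ascent for LP: min 13*x1 + 2*x2, 3*x1 + 1*x2 = 5, 0 <= x_i <= 11
Step 1: y^k = 0.0, reduced costs: (13.0, 2.0)
  x^k = (0.0, 0.0), subgradient = b - a^T x = 5.0
  y^{k+1} = 0.0 + 0.25*5.0 = 1.25
Step 2: y^k = 1.25, reduced costs: (9.25, 0.75)
  x^k = (0.0, 0.0), subgradient = b - a^T x = 5.0
  y^{k+1} = 1.25 + 0.25*5.0 = 2.5
Dual objective at y_2 = 2.5: reduced costs (5.5, -0.5), box minimizer x = (0.0, 11.0)
g(y_2) = b*y + (c1 - a1*y)*x1 + (c2 - a2*y)*x2 = 5*2.5 + 5.5*0.0 + (-0.5)*11.0 = 12.5 + 0.0 - 5.5 = 7.0


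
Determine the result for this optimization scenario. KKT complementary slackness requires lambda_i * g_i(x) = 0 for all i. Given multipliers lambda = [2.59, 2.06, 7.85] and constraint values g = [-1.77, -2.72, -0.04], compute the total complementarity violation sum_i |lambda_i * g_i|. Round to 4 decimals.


KKT complementary slackness check:
lambda_1 * g_1 = 2.59 * -1.77 = -4.5843
lambda_2 * g_2 = 2.06 * -2.72 = -5.6032
lambda_3 * g_3 = 7.85 * -0.04 = -0.314
Total violation = 4.5843 + 5.6032 + 0.314 = 10.5015


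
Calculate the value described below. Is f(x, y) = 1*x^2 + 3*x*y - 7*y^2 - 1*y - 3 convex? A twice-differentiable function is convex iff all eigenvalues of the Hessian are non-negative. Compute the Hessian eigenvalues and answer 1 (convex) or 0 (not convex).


The Hessian of f(x,y) = 1*x^2 + 3*x*y - 7*y^2 - 1*y - 3 is:
H = [[2, 3], [3, -14]]
Trace = 2 - 14 = -12
Determinant = 2*-14 - (3)^2 = -37
Discriminant = (-12)^2 - 4*-37 = 292.0
Eigenvalues: lambda_1 = -14.544, lambda_2 = 2.544
The function is not convex.

0


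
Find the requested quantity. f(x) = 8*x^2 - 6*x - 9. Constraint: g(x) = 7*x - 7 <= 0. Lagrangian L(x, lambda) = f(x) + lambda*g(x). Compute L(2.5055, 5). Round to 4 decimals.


Step 1: Evaluate f(x).
f(2.5055) = 8*2.5055^2 - 6*2.5055 - 9 = 26.1872
Step 2: Evaluate g(x).
g(2.5055) = 7*2.5055 - 7 = 10.5385
Step 3: Compute Lagrangian.
L = 26.1872 + 5*10.5385 = 78.8797


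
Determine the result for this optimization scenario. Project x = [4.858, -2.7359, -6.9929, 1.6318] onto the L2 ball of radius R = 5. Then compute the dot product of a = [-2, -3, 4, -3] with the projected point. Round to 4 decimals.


Step 1: Compute ||x|| (intermediates to 6 decimals).
||x|| = sqrt(4.858^2 + (-2.7359)^2 + (-6.9929)^2 + 1.6318^2) = 9.091135
Step 2: Project.
Since ||x|| > R, scale = R/||x|| = 5/9.091135 = 0.549986, proj(x) = scale * x
proj(x) = [2.671832, -1.504707, -3.845997, 0.897467]
Step 3: Dot product.
a^T * proj(x) = -2*2.671832 - 3*(-1.504707) + 4*(-3.845997) - 3*0.897467 = -18.9059


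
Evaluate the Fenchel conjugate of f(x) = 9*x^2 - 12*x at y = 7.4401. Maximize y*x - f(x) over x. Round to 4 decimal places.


f*(y) = sup_x {y*x - a*x^2 - b*x} = sup_x {(y-b)*x - a*x^2}
FOC: (y - b) - 2a*x = 0 => x* = (y - b)/(2a)
x* = (7.4401 + 12)/(2*9) = 1.08
f*(7.4401) = (y-b)^2/(4a) = (7.4401 + 12)^2/(4*9)
= 377.9175/36 = 10.4977


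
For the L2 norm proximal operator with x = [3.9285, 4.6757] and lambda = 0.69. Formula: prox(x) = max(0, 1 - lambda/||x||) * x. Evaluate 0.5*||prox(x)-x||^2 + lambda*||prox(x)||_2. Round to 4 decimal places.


Step 1: Compute ||x||.
||x|| = 6.107
Step 2: Compute scaling factor.
scale = max(0, 1 - 0.69/6.107) = 0.887
Step 3: prox(x) = [3.4846, 4.1474]
||prox(x)|| = 5.417
Step 4: Proximal objective.
0.5*||prox-x||^2 = 0.2381
lambda*||prox|| = 3.7377
Total = 3.9758


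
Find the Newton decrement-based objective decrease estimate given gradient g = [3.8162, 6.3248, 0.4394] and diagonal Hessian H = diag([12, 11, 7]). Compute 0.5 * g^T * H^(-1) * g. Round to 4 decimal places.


Step 1: H is diagonal, so H^(-1) * g = [0.318, 0.575, 0.0628].
Step 2: g^T H^(-1) g = sum_i g_i^2 / H_ii
  = (3.8162)^2/12 + (6.3248)^2/11 + (0.4394)^2/7
  = 1.2136 + 3.6366 + 0.0276 = 4.8778
Step 3: Objective decrease = 0.5 * g^T H^(-1) g = 2.4389


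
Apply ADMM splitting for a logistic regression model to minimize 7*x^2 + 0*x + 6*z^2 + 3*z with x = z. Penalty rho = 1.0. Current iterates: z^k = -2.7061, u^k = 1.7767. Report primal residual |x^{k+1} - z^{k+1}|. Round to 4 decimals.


ADMM iteration with rho = 1.0, z^k = -2.7061, u^k = 1.7767
Step 1: x-update.
Minimize 7*x^2 + 0*x + (1.0/2)*(x + 2.7061 + 1.7767)^2
FOC: (2*7 + 1.0)*x = 0 + 1.0*(-2.7061 - 1.7767)
x^{k+1} = -0.2989
Step 2: z-update.
Minimize 6*z^2 + 3*z + (1.0/2)*(-0.2989 - z + 1.7767)^2
FOC: (2*6 + 1.0)*z = -3 + 1.0*(-0.2989 + 1.7767)
z^{k+1} = -0.1171
Step 3: u-update.
u^{k+1} = 1.7767 - 0.2989 + 0.1171 = 1.5949
Step 4: Primal residual = |-0.2989 + 0.1171| = 0.1818


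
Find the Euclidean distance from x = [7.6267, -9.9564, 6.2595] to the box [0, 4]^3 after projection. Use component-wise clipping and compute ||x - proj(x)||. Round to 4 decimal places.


Project each component onto [0, 4].
clip(7.6267) = 4.0, clip(-9.9564) = 0.0, clip(6.2595) = 4.0
Projection = [4.0, 0.0, 4.0]
Squared diffs: [13.153, 99.1299, 5.1053]
Distance = sqrt(117.3882) = 10.8346


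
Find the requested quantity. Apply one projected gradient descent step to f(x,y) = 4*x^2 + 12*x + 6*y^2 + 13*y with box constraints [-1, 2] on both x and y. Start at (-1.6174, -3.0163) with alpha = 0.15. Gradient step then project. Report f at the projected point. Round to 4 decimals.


Step 1: Compute gradient at (-1.6174, -3.0163).
grad_x = 2*4*-1.6174 + 12 = -0.9392
grad_y = 2*6*-3.0163 + 13 = -23.1956
Step 2: Gradient step.
x_raw = -1.6174 - 0.15*-0.9392 = -1.4765
y_raw = -3.0163 - 0.15*-23.1956 = 0.463
Step 3: Project onto [-1, 2].
x_proj = clip(-1.4765) = -1.0
y_proj = clip(0.463) = 0.463
Step 4: Evaluate f.
f(-1.0, 0.463) = -0.694


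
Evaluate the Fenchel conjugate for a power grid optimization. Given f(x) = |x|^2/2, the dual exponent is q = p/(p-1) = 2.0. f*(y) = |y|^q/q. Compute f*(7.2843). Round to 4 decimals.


The conjugate exponent q satisfies 1/p + 1/q = 1.
p = 2, so q = 2/(2 - 1) = 2.0
|y|^q = 7.2843^2.0 = 53.061
f*(7.2843) = 53.061 / 2.0 = 26.5305


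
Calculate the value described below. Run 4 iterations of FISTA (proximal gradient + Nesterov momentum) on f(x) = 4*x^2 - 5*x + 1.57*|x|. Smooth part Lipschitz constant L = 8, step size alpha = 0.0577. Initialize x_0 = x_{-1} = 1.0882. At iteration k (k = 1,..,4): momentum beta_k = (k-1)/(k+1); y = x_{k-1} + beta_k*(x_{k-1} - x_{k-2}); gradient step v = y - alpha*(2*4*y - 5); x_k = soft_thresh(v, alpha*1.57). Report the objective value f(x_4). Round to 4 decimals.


FISTA on f(x) = 4*x^2 - 5*x + 1.57*|x|
L = 8, alpha = 0.0577
Iteration 1: beta = 0.0, y = 1.0882 + 0.0*(1.0882 - 1.0882) = 1.0882
  grad(y) = 3.7056, v = y - alpha*grad = 0.8744
  prox(v) = soft_thresh(0.8744, 0.0906) = 0.7838
Iteration 2: beta = 0.3333, y = 0.7838 + 0.3333*(0.7838 - 1.0882) = 0.6823
  grad(y) = 0.4586, v = y - alpha*grad = 0.6559
  prox(v) = soft_thresh(0.6559, 0.0906) = 0.5653
Iteration 3: beta = 0.5, y = 0.5653 + 0.5*(0.5653 - 0.7838) = 0.456
  grad(y) = -1.3519, v = y - alpha*grad = 0.534
  prox(v) = soft_thresh(0.534, 0.0906) = 0.4434
Iteration 4: beta = 0.6, y = 0.4434 + 0.6*(0.4434 - 0.5653) = 0.3703
  grad(y) = -2.0374, v = y - alpha*grad = 0.4879
  prox(v) = soft_thresh(0.4879, 0.0906) = 0.3973
f(x_4) = 4*0.3973^2 - 5*0.3973 + 1.57*|0.3973| = -0.7313


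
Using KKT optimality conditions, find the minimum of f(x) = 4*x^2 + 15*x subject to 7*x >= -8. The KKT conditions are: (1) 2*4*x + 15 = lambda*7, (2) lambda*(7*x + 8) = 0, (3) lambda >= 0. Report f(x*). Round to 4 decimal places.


Step 1: Try lambda = 0 (constraint inactive).
x_unc = -15/(2*4) = -1.875
Check: 7*-1.875 = -13.125 < -8 -- violated!
Step 2: Constraint must be active: 7*x = -8
x* = -8/7 = -1.1429 (rounded; the exact value -8/7 is used below)
lambda = (2*4*(-8/7) + 15)/7 = 0.8367
Step 3: Compute optimal value.
f(x*) = 4*(-8/7)^2 + 15*(-8/7) = -11.9184


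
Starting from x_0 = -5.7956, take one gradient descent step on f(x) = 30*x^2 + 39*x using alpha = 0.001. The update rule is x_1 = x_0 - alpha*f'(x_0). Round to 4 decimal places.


We compute the gradient at x_0 and apply the update.
f'(x) = 60*x + 39
f'(-5.7956) = 60*-5.7956 + 39 = -308.736
x_1 = -5.7956 - 0.001*-308.736 = -5.4869


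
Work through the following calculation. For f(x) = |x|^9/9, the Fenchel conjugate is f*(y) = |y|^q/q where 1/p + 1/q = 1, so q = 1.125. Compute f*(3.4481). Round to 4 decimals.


The conjugate exponent q satisfies 1/p + 1/q = 1.
p = 9, so q = 9/(9 - 1) = 1.125
|y|^q = 3.4481^1.125 = 4.0251
f*(3.4481) = 4.0251 / 1.125 = 3.5779


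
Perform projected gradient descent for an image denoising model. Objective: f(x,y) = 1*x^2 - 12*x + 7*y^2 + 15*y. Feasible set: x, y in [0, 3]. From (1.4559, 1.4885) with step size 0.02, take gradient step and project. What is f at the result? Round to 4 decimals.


Step 1: Compute gradient at (1.4559, 1.4885).
grad_x = 2*1*1.4559 - 12 = -9.0882
grad_y = 2*7*1.4885 + 15 = 35.839
Step 2: Gradient step.
x_raw = 1.4559 - 0.02*-9.0882 = 1.6377
y_raw = 1.4885 - 0.02*35.839 = 0.7717
Step 3: Project onto [0, 3].
x_proj = clip(1.6377) = 1.6377
y_proj = clip(0.7717) = 0.7717
Step 4: Evaluate f.
f(1.6377, 0.7717) = -1.2254


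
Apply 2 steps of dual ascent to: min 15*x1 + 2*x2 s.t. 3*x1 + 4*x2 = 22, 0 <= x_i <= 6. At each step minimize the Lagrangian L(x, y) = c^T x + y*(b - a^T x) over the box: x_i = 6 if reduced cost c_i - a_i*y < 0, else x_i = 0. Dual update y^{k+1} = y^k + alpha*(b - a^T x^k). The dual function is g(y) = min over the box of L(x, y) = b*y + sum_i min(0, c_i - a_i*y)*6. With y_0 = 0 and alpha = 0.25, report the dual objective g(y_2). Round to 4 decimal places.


Dual ascent for LP: min 15*x1 + 2*x2, 3*x1 + 4*x2 = 22, 0 <= x_i <= 6
Step 1: y^k = 0.0, reduced costs: (15.0, 2.0)
  x^k = (0.0, 0.0), subgradient = b - a^T x = 22.0
  y^{k+1} = 0.0 + 0.25*22.0 = 5.5
Step 2: y^k = 5.5, reduced costs: (-1.5, -20.0)
  x^k = (6.0, 6.0), subgradient = b - a^T x = -20.0
  y^{k+1} = 5.5 + 0.25*-20.0 = 0.5
Dual objective at y_2 = 0.5: reduced costs (13.5, 0.0), box minimizer x = (0.0, 0.0)
g(y_2) = b*y + (c1 - a1*y)*x1 + (c2 - a2*y)*x2 = 22*0.5 + 13.5*0.0 + 0.0*0.0 = 11.0 + 0.0 + 0.0 = 11.0


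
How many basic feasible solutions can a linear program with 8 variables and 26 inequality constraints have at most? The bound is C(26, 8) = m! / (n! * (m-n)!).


Each vertex corresponds to some choice of n active constraints out of m, so the number of vertices is at most C(m, n) = m! / (n!(m-n)!).
m = 26, n = 8
Numerator: 26 * 25 * 24 * 23 * 22 * 21 * 20 * 19
Denominator: 8! = 40320
C(26, 8) = 1562275


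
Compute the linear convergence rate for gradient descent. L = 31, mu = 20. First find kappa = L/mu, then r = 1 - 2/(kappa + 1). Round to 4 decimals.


Step 1: Compute the condition number.
kappa = L/mu = 31/20 = 1.55
Step 2: Compute the convergence rate.
r = 1 - 2/(kappa + 1) = 1 - 2*mu/(L + mu) = (L - mu)/(L + mu) = 11/51 = 0.2157


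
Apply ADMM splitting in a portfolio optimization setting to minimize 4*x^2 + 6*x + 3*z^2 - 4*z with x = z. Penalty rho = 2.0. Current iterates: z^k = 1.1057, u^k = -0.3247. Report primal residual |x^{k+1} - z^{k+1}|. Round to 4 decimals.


ADMM iteration with rho = 2.0, z^k = 1.1057, u^k = -0.3247
Step 1: x-update.
Minimize 4*x^2 + 6*x + (2.0/2)*(x - 1.1057 - 0.3247)^2
FOC: (2*4 + 2.0)*x = -6 + 2.0*(1.1057 + 0.3247)
x^{k+1} = -0.3139
Step 2: z-update.
Minimize 3*z^2 - 4*z + (2.0/2)*(-0.3139 - z - 0.3247)^2
FOC: (2*3 + 2.0)*z = 4 + 2.0*(-0.3139 - 0.3247)
z^{k+1} = 0.3403
Step 3: u-update.
u^{k+1} = -0.3247 - 0.3139 - 0.3403 = -0.979
Step 4: Primal residual = |-0.3139 - 0.3403| = 0.6543


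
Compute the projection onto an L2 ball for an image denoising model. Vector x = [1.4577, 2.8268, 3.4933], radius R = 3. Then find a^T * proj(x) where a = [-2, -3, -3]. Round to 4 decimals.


Step 1: Compute ||x|| (intermediates to 6 decimals).
||x|| = sqrt(1.4577^2 + 2.8268^2 + 3.4933^2) = 4.724281
Step 2: Project.
Since ||x|| > R, scale = R/||x|| = 3/4.724281 = 0.635017, proj(x) = scale * x
proj(x) = [0.925664, 1.795066, 2.218305]
Step 3: Dot product.
a^T * proj(x) = -2*0.925664 - 3*1.795066 - 3*2.218305 = -13.8914


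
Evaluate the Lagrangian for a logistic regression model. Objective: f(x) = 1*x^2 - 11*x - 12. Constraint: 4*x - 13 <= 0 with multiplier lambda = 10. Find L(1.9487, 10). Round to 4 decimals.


Step 1: Evaluate f(x).
f(1.9487) = 1*1.9487^2 - 11*1.9487 - 12 = -29.6383
Step 2: Evaluate g(x).
g(1.9487) = 4*1.9487 - 13 = -5.2052
Step 3: Compute Lagrangian.
L = -29.6383 + 10*-5.2052 = -81.6903


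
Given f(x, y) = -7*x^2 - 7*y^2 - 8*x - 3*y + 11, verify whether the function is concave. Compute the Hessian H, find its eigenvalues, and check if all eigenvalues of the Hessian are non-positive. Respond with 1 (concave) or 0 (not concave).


The Hessian of f(x,y) = -7*x^2 - 7*y^2 - 8*x - 3*y + 11 is:
H = [[-14, 0], [0, -14]]
Trace = -14 - 14 = -28
Determinant = -14*-14 - (0)^2 = 196
Discriminant = (-28)^2 - 4*196 = 0.0
Eigenvalues: lambda_1 = -14.0, lambda_2 = -14.0
The function is concave.

1


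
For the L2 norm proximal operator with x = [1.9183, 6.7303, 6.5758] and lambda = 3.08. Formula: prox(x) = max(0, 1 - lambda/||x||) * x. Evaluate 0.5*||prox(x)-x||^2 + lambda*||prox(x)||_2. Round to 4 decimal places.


Step 1: Compute ||x||.
||x|| = 9.603
Step 2: Compute scaling factor.
scale = max(0, 1 - 3.08/9.603) = 0.6793
Step 3: prox(x) = [1.303, 4.5717, 4.4667]
||prox(x)|| = 6.523
Step 4: Proximal objective.
0.5*||prox-x||^2 = 4.7432
lambda*||prox|| = 20.0908
Total = 24.8341


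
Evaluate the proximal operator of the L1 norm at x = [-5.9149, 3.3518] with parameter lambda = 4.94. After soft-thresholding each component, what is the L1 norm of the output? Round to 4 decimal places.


Soft-thresholding with lambda = 4.94:
prox(-5.9149) = sign(-5.9149)*max(|-5.9149| - 4.94, 0) = -0.9749
prox(3.3518) = sign(3.3518)*max(|3.3518| - 4.94, 0) = 0.0
prox(x) = [-0.9749, 0.0]
||prox(x)||_1 = 0.9749 + 0.0 = 0.9749


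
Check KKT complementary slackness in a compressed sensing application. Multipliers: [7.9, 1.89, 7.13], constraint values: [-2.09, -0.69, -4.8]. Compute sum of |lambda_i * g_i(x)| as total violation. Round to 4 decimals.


KKT complementary slackness check:
lambda_1 * g_1 = 7.9 * -2.09 = -16.511
lambda_2 * g_2 = 1.89 * -0.69 = -1.3041
lambda_3 * g_3 = 7.13 * -4.8 = -34.224
Total violation = 16.511 + 1.3041 + 34.224 = 52.0391


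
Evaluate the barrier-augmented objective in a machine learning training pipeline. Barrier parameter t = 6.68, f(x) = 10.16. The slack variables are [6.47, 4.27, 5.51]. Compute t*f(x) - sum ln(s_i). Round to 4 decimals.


Step 1: Compute log-barrier.
ln values: [1.8672, 1.4516, 1.7066]
phi = -(1.8672 + 1.4516 + 1.7066) = -5.0254
Step 2: Compute augmented objective.
t*f(x) = 6.68*10.16 = 67.8688
Total = 67.8688 - 5.0254 = 62.8434


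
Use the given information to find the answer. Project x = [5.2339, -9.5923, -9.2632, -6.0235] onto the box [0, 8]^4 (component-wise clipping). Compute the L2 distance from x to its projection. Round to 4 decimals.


Project each component onto [0, 8].
clip(5.2339) = 5.2339, clip(-9.5923) = 0.0, clip(-9.2632) = 0.0, clip(-6.0235) = 0.0
Projection = [5.2339, 0.0, 0.0, 0.0]
Squared diffs: [0.0, 92.0122, 85.8069, 36.2826]
Distance = sqrt(214.1017) = 14.6322


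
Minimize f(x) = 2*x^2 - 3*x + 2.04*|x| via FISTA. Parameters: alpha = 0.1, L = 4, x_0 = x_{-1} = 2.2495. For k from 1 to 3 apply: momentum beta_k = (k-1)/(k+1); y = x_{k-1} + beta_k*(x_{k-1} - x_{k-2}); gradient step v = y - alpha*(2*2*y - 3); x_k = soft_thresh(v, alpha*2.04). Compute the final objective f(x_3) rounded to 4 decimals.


FISTA on f(x) = 2*x^2 - 3*x + 2.04*|x|
L = 4, alpha = 0.1
Iteration 1: beta = 0.0, y = 2.2495 + 0.0*(2.2495 - 2.2495) = 2.2495
  grad(y) = 5.998, v = y - alpha*grad = 1.6497
  prox(v) = soft_thresh(1.6497, 0.204) = 1.4457
Iteration 2: beta = 0.3333, y = 1.4457 + 0.3333*(1.4457 - 2.2495) = 1.1778
  grad(y) = 1.7111, v = y - alpha*grad = 1.0067
  prox(v) = soft_thresh(1.0067, 0.204) = 0.8027
Iteration 3: beta = 0.5, y = 0.8027 + 0.5*(0.8027 - 1.4457) = 0.4811
  grad(y) = -1.0754, v = y - alpha*grad = 0.5887
  prox(v) = soft_thresh(0.5887, 0.204) = 0.3847
f(x_3) = 2*0.3847^2 - 3*0.3847 + 2.04*|0.3847| = -0.0733


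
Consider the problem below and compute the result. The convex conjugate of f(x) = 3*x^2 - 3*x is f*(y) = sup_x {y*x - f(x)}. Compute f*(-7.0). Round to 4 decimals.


f*(y) = sup_x {y*x - a*x^2 - b*x} = sup_x {(y-b)*x - a*x^2}
FOC: (y - b) - 2a*x = 0 => x* = (y - b)/(2a)
x* = (-7.0 + 3)/(2*3) = -0.6667
f*(-7.0) = (y-b)^2/(4a) = (-7.0 + 3)^2/(4*3)
= 16.0/12 = 1.3333


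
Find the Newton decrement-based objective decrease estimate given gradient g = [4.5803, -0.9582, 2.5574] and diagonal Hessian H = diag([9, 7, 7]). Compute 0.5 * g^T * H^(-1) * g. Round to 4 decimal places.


Step 1: H is diagonal, so H^(-1) * g = [0.5089, -0.1369, 0.3653].
Step 2: g^T H^(-1) g = sum_i g_i^2 / H_ii
  = (4.5803)^2/9 + (-0.9582)^2/7 + (2.5574)^2/7
  = 2.331 + 0.1312 + 0.9343 = 3.3965
Step 3: Objective decrease = 0.5 * g^T H^(-1) g = 1.6983


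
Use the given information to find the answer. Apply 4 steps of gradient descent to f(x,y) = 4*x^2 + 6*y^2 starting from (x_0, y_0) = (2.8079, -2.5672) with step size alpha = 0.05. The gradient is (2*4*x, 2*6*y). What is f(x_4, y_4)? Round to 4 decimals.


Gradient descent on f(x,y) = 4*x^2 + 6*y^2.
Starting point: (2.8079, -2.5672), alpha = 0.05
Step 1: grad_x = 2*4*2.8079 = 22.4632, grad_y = 2*6*-2.5672 = -30.8064
  x_1 = 2.8079 - 0.05*22.4632 = 1.6847
  y_1 = -2.5672 - 0.05*-30.8064 = -1.0269
Step 2: grad_x = 2*4*1.6847 = 13.4779, grad_y = 2*6*-1.0269 = -12.3226
  x_2 = 1.6847 - 0.05*13.4779 = 1.0108
  y_2 = -1.0269 - 0.05*-12.3226 = -0.4108
Step 3: grad_x = 2*4*1.0108 = 8.0868, grad_y = 2*6*-0.4108 = -4.929
  x_3 = 1.0108 - 0.05*8.0868 = 0.6065
  y_3 = -0.4108 - 0.05*-4.929 = -0.1643
Step 4: grad_x = 2*4*0.6065 = 4.8521, grad_y = 2*6*-0.1643 = -1.9716
  x_4 = 0.6065 - 0.05*4.8521 = 0.3639
  y_4 = -0.1643 - 0.05*-1.9716 = -0.0657
f(0.3639, -0.0657) = 4*0.3639^2 + 6*(-0.0657)^2 = 0.5556


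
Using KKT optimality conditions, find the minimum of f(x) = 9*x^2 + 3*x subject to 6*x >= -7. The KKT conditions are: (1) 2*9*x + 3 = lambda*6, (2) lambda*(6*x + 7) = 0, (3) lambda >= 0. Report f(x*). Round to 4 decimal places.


Step 1: Try lambda = 0 (constraint inactive).
Stationarity: 2*9*x + 3 = 0
x* = -3/(2*9) = -1/6 = -0.1667 (rounded; the exact value -1/6 is used below)
Check constraint: 6*-0.1667 = -1.0002 >= -7 -- satisfied.
Step 2: Compute optimal value.
f(x*) = 9*(-1/6)^2 + 3*(-1/6) = -0.25


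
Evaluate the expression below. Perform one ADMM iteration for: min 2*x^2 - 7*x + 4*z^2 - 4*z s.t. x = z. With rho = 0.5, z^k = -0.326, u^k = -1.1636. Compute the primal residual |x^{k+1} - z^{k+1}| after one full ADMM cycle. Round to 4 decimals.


ADMM iteration with rho = 0.5, z^k = -0.326, u^k = -1.1636
Step 1: x-update.
Minimize 2*x^2 - 7*x + (0.5/2)*(x + 0.326 - 1.1636)^2
FOC: (2*2 + 0.5)*x = 7 + 0.5*(-0.326 + 1.1636)
x^{k+1} = 1.6486
Step 2: z-update.
Minimize 4*z^2 - 4*z + (0.5/2)*(1.6486 - z - 1.1636)^2
FOC: (2*4 + 0.5)*z = 4 + 0.5*(1.6486 - 1.1636)
z^{k+1} = 0.4991
Step 3: u-update.
u^{k+1} = -1.1636 + 1.6486 - 0.4991 = -0.0141
Step 4: Primal residual = |1.6486 - 0.4991| = 1.1495


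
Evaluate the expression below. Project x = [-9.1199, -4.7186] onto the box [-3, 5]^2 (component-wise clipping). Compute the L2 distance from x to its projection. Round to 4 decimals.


Project each component onto [-3, 5].
clip(-9.1199) = -3.0, clip(-4.7186) = -3.0
Projection = [-3.0, -3.0]
Squared diffs: [37.4532, 2.9536]
Distance = sqrt(40.4068) = 6.3566
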